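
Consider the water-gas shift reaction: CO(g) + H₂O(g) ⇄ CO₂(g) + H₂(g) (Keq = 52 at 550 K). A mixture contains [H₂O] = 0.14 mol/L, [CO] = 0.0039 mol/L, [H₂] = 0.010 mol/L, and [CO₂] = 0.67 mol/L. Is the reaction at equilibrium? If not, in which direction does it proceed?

in the forward direction

Q = [CO₂]·[H₂] / ([CO]·[H₂O]) = (0.67)·(0.010) / ((0.0039)·(0.14)) = 12
Q = 12 < Keq = 52, so the forward reaction proceeds.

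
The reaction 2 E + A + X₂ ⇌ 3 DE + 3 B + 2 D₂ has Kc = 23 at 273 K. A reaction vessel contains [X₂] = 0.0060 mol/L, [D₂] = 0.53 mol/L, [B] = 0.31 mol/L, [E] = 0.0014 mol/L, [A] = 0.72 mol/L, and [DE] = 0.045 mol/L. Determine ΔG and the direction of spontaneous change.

Qc = [DE]³·[B]³·[D₂]² / ([E]²·[A]·[X₂]) = (0.045)³·(0.31)³·(0.53)² / ((0.0014)²·(0.72)·(0.0060)) = 90.1
ΔG = RT ln(Qc/Kc) = (8.314 J mol⁻¹ K⁻¹)(273 K) × ln(90.1/23)
   = (2.270 kJ/mol)(1.365) = 3.10 kJ/mol
ΔG > 0, so the forward reaction is non-spontaneous (proceeds in reverse).

ΔG = 3.10 kJ/mol; the forward reaction is non-spontaneous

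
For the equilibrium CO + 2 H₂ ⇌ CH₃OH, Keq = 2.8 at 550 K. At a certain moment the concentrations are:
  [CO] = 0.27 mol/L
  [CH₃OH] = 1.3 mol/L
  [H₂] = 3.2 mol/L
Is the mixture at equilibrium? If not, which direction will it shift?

no; Q < K, reaction proceeds forward

Q = [CH₃OH] / ([CO]·[H₂]²) = (1.3) / ((0.27)·(3.2)²) = 0.47
Q = 0.47 < Keq = 2.8: net forward reaction.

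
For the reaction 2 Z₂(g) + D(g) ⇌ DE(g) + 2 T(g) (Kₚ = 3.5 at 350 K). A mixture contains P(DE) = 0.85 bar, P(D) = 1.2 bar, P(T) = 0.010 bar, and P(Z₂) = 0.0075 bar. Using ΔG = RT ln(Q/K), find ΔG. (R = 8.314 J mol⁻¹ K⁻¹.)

Qₚ = P(DE)·P(T)² / (P(Z₂)²·P(D)) = (0.85)·(0.010)² / ((0.0075)²·(1.2)) = 1.26
ΔG = RT ln(Qₚ/Kₚ) = (8.314 J mol⁻¹ K⁻¹)(350 K) × ln(1.26/3.5)
   = (2.910 kJ/mol)(-1.022) = -2.97 kJ/mol
ΔG < 0, so the forward reaction is spontaneous (proceeds forward).

ΔG = -2.97 kJ/mol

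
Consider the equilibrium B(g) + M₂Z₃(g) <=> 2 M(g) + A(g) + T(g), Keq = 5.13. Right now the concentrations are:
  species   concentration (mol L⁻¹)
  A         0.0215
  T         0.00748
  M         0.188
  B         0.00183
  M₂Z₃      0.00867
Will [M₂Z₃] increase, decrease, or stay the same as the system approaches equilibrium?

Q = [M]²·[A]·[T] / ([B]·[M₂Z₃]) = (0.188)²·(0.0215)·(0.00748) / ((0.00183)·(0.00867)) = 0.358
Q = 0.358 < Keq = 5.13: net forward reaction.
M₂Z₃ is a reactant, so it decreases.

decrease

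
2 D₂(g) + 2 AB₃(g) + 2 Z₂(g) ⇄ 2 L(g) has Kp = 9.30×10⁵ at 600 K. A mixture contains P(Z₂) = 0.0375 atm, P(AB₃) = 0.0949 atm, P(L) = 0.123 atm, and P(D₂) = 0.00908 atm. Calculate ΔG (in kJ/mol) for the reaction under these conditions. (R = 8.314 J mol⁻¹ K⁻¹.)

Qp = P(L)² / (P(D₂)²·P(AB₃)²·P(Z₂)²) = (0.123)² / ((0.00908)²·(0.0949)²·(0.0375)²) = 1.45×10⁷
ΔG = RT ln(Qp/Kp) = (8.314 J mol⁻¹ K⁻¹)(600 K) × ln(1.45×10⁷/9.30×10⁵)
   = (4.988 kJ/mol)(2.747) = 13.7 kJ/mol
ΔG > 0, so the forward reaction is non-spontaneous (proceeds in reverse).

ΔG = 13.7 kJ/mol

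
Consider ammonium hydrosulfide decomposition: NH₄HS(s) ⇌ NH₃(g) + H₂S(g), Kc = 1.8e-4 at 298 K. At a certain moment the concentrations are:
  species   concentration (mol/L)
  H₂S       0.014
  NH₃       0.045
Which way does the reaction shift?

(NH₄HS is a pure solid — omitted from Qc.)
Qc = [NH₃]·[H₂S] = (0.045)·(0.014) = 6.3e-4
Qc = 6.3e-4 > Kc = 1.8e-4, so the reverse reaction proceeds.

toward reactants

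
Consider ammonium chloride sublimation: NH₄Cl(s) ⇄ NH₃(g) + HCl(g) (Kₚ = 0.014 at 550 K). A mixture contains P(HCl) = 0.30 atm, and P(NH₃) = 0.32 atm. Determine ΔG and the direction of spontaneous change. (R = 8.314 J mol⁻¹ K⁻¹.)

ΔG = 8.80 kJ/mol; the forward reaction is non-spontaneous

(NH₄Cl is a pure solid — omitted from Qₚ.)
Qₚ = P(NH₃)·P(HCl) = (0.32)·(0.30) = 0.0960
ΔG = RT ln(Qₚ/Kₚ) = (8.314 J mol⁻¹ K⁻¹)(550 K) × ln(0.0960/0.014)
   = (4.573 kJ/mol)(1.925) = 8.80 kJ/mol
ΔG > 0, so the forward reaction is non-spontaneous (proceeds in reverse).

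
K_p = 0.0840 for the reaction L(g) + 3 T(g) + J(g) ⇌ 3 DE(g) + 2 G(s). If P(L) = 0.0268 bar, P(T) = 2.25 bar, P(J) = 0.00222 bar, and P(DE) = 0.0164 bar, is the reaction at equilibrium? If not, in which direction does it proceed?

(G is a pure solid — omitted from Q_p.)
Q_p = P(DE)³ / (P(L)·P(T)³·P(J)) = (0.0164)³ / ((0.0268)·(2.25)³·(0.00222)) = 0.00651
Q_p = 0.00651 < K_p = 0.0840, so the forward reaction proceeds.

toward products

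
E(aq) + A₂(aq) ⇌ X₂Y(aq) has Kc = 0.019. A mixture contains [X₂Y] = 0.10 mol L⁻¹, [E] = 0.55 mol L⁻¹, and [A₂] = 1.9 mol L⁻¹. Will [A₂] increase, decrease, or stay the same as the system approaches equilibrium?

Qc = [X₂Y] / ([E]·[A₂]) = (0.10) / ((0.55)·(1.9)) = 0.096
Qc = 0.096 > Kc = 0.019: net reverse reaction.
A₂ is a reactant, so it increases.

increase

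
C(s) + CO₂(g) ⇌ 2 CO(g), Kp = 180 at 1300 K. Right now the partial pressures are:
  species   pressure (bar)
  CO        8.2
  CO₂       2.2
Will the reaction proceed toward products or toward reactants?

to the right

(C is a pure solid — omitted from Qp.)
Qp = P(CO)² / P(CO₂) = (8.2)² / (2.2) = 31
Qp = 31 < Kp = 180, so the forward reaction proceeds.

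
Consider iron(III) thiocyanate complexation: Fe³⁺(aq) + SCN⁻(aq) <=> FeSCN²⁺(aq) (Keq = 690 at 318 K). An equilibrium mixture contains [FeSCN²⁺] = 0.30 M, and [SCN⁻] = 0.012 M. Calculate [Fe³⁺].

[Fe³⁺] = 0.036 M

At equilibrium, Keq = [FeSCN²⁺] / ([Fe³⁺]·[SCN⁻]) = 690.
(0.30) / (([Fe³⁺])·(0.012)) = 690
[Fe³⁺] = 0.0362 = 0.036 M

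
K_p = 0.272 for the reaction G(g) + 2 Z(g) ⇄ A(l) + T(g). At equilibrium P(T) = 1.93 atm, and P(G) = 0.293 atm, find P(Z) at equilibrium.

P(Z) = 4.92 atm

(A is a pure liquid — omitted from K_p.)
At equilibrium, K_p = P(T) / (P(G)·P(Z)²) = 0.272.
(1.93) / ((0.293)·(P(Z))²) = 0.272
P(Z)² = 24.2 ⇒ P(Z) = 4.92 atm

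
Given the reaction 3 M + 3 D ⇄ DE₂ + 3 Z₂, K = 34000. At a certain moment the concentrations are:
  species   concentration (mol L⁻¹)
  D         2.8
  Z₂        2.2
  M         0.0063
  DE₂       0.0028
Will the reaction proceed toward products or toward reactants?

Q = [DE₂]·[Z₂]³ / ([M]³·[D]³) = (0.0028)·(2.2)³ / ((0.0063)³·(2.8)³) = 5400
Q = 5400 < K = 34000, so the forward reaction proceeds.

toward products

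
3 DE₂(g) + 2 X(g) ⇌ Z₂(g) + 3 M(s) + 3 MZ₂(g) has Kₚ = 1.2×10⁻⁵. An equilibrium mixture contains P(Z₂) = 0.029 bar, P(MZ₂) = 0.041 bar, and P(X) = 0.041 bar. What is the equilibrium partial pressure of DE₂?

(M is a pure solid — omitted from Kₚ.)
At equilibrium, Kₚ = P(Z₂)·P(MZ₂)³ / (P(DE₂)³·P(X)²) = 1.2×10⁻⁵.
(0.029)·(0.041)³ / ((P(DE₂))³·(0.041)²) = 1.2×10⁻⁵
P(DE₂)³ = 99.1 ⇒ P(DE₂) = 4.6 bar

P(DE₂) = 4.6 bar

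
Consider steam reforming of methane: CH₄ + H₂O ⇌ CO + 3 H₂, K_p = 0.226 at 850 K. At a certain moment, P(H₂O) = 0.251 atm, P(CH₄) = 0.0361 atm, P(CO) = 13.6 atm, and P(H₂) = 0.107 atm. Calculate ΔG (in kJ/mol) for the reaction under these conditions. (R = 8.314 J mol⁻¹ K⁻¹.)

ΔG = 14.8 kJ/mol

Q_p = P(CO)·P(H₂)³ / (P(CH₄)·P(H₂O)) = (13.6)·(0.107)³ / ((0.0361)·(0.251)) = 1.84
ΔG = RT ln(Q_p/K_p) = (8.314 J mol⁻¹ K⁻¹)(850 K) × ln(1.84/0.226)
   = (7.067 kJ/mol)(2.097) = 14.8 kJ/mol
ΔG > 0, so the forward reaction is non-spontaneous (proceeds in reverse).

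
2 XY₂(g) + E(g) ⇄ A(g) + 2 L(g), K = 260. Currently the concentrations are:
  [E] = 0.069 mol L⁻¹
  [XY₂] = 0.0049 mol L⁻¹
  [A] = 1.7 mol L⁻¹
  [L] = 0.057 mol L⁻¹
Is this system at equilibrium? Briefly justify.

no; Q > K, reaction proceeds in reverse

Q = [A]·[L]² / ([XY₂]²·[E]) = (1.7)·(0.057)² / ((0.0049)²·(0.069)) = 3300
Q = 3300 > K = 260: net reverse reaction.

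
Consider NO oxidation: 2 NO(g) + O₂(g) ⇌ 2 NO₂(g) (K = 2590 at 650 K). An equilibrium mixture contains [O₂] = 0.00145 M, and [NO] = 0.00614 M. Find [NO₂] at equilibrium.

[NO₂] = 0.0119 M

At equilibrium, K = [NO₂]² / ([NO]²·[O₂]) = 2590.
([NO₂])² / ((0.00614)²·(0.00145)) = 2590
[NO₂]² = 1.42×10⁻⁴ ⇒ [NO₂] = 0.0119 M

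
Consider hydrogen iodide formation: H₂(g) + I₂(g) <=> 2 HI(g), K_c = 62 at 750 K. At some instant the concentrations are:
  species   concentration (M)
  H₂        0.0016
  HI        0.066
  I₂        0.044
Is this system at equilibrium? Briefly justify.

Q_c = [HI]² / ([H₂]·[I₂]) = (0.066)² / ((0.0016)·(0.044)) = 62
Q_c = 62 = K_c; the system is at equilibrium.

yes, at equilibrium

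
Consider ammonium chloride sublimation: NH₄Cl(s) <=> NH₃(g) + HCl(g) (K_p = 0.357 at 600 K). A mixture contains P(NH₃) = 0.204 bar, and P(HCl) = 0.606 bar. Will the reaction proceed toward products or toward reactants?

to the right

(NH₄Cl is a pure solid — omitted from Q_p.)
Q_p = P(NH₃)·P(HCl) = (0.204)·(0.606) = 0.124
Q_p = 0.124 < K_p = 0.357, so the forward reaction proceeds.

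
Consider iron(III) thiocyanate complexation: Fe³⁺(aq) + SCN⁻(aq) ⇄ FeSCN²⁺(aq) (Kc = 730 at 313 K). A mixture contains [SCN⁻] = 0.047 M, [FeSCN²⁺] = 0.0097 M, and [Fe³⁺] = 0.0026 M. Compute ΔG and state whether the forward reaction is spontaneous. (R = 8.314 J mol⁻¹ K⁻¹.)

Qc = [FeSCN²⁺] / ([Fe³⁺]·[SCN⁻]) = (0.0097) / ((0.0026)·(0.047)) = 79.4
ΔG = RT ln(Qc/Kc) = (8.314 J mol⁻¹ K⁻¹)(313 K) × ln(79.4/730)
   = (2.602 kJ/mol)(-2.219) = -5.77 kJ/mol
ΔG < 0, so the forward reaction is spontaneous (proceeds forward).

ΔG = -5.77 kJ/mol; the forward reaction is spontaneous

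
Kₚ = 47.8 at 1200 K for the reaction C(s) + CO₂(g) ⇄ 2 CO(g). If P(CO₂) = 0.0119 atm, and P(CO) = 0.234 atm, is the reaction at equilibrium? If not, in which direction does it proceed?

(C is a pure solid — omitted from Qₚ.)
Qₚ = P(CO)² / P(CO₂) = (0.234)² / (0.0119) = 4.60
Qₚ = 4.60 < Kₚ = 47.8, so the forward reaction proceeds.

in the forward direction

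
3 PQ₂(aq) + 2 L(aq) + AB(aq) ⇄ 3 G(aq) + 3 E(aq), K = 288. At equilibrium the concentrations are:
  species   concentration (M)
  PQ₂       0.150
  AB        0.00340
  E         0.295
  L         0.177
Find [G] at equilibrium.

[G] = 0.159 M

At equilibrium, K = [G]³·[E]³ / ([PQ₂]³·[L]²·[AB]) = 288.
([G])³·(0.295)³ / ((0.150)³·(0.177)²·(0.00340)) = 288
[G]³ = 0.00403 ⇒ [G] = 0.159 M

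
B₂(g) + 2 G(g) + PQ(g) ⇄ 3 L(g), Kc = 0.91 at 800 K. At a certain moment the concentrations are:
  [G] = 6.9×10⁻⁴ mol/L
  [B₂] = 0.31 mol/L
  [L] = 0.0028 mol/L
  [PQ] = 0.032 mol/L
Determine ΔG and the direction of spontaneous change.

ΔG = 10.8 kJ/mol; the forward reaction is non-spontaneous

Qc = [L]³ / ([B₂]·[G]²·[PQ]) = (0.0028)³ / ((0.31)·(6.9×10⁻⁴)²·(0.032)) = 4.65
ΔG = RT ln(Qc/Kc) = (8.314 J mol⁻¹ K⁻¹)(800 K) × ln(4.65/0.91)
   = (6.651 kJ/mol)(1.631) = 10.8 kJ/mol
ΔG > 0, so the forward reaction is non-spontaneous (proceeds in reverse).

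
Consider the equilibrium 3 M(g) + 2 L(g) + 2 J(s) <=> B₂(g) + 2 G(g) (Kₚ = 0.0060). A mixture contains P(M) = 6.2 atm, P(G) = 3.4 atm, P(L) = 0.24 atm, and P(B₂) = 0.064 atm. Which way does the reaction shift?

in the reverse direction

(J is a pure solid — omitted from Qₚ.)
Qₚ = P(B₂)·P(G)² / (P(M)³·P(L)²) = (0.064)·(3.4)² / ((6.2)³·(0.24)²) = 0.054
Qₚ = 0.054 > Kₚ = 0.0060, so the reverse reaction proceeds.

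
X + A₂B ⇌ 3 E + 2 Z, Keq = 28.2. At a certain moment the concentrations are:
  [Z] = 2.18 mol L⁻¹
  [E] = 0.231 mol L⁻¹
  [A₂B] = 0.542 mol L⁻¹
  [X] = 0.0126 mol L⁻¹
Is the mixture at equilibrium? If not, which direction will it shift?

no; Q < K, reaction proceeds forward

Q = [E]³·[Z]² / ([X]·[A₂B]) = (0.231)³·(2.18)² / ((0.0126)·(0.542)) = 8.58
Q = 8.58 < Keq = 28.2: net forward reaction.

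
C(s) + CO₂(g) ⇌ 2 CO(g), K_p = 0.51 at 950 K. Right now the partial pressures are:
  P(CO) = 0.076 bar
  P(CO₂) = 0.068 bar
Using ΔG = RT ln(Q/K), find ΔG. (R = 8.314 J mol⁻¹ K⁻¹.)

ΔG = -14.2 kJ/mol

(C is a pure solid — omitted from Q_p.)
Q_p = P(CO)² / P(CO₂) = (0.076)² / (0.068) = 0.0849
ΔG = RT ln(Q_p/K_p) = (8.314 J mol⁻¹ K⁻¹)(950 K) × ln(0.0849/0.51)
   = (7.898 kJ/mol)(-1.793) = -14.2 kJ/mol
ΔG < 0, so the forward reaction is spontaneous (proceeds forward).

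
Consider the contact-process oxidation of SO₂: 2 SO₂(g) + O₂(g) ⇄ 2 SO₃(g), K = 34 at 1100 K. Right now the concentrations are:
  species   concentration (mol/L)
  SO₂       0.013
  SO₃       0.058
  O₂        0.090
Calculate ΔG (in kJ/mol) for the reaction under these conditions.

ΔG = 17.1 kJ/mol

Q = [SO₃]² / ([SO₂]²·[O₂]) = (0.058)² / ((0.013)²·(0.090)) = 221
ΔG = RT ln(Q/K) = (8.314 J mol⁻¹ K⁻¹)(1100 K) × ln(221/34)
   = (9.145 kJ/mol)(1.872) = 17.1 kJ/mol
ΔG > 0, so the forward reaction is non-spontaneous (proceeds in reverse).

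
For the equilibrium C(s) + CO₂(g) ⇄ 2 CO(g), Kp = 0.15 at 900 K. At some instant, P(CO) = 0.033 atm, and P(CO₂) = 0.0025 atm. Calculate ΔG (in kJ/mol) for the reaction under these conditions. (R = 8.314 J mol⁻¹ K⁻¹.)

ΔG = 7.98 kJ/mol

(C is a pure solid — omitted from Qp.)
Qp = P(CO)² / P(CO₂) = (0.033)² / (0.0025) = 0.436
ΔG = RT ln(Qp/Kp) = (8.314 J mol⁻¹ K⁻¹)(900 K) × ln(0.436/0.15)
   = (7.483 kJ/mol)(1.067) = 7.98 kJ/mol
ΔG > 0, so the forward reaction is non-spontaneous (proceeds in reverse).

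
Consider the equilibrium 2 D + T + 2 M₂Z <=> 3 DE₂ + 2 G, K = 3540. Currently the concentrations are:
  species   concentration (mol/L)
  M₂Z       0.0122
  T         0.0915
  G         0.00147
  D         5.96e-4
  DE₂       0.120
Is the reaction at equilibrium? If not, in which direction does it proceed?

Q = [DE₂]³·[G]² / ([D]²·[T]·[M₂Z]²) = (0.120)³·(0.00147)² / ((5.96e-4)²·(0.0915)·(0.0122)²) = 772
Q = 772 < K = 3540, so the forward reaction proceeds.

forward (toward products)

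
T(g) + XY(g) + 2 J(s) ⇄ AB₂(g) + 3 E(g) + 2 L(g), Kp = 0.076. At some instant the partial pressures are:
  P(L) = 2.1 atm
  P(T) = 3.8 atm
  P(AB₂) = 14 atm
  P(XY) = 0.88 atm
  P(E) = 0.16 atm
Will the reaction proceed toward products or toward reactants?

(J is a pure solid — omitted from Qp.)
Qp = P(AB₂)·P(E)³·P(L)² / (P(T)·P(XY)) = (14)·(0.16)³·(2.1)² / ((3.8)·(0.88)) = 0.076
Qp = 0.076 = Kp, so the system is already at equilibrium.

no net change (already at equilibrium)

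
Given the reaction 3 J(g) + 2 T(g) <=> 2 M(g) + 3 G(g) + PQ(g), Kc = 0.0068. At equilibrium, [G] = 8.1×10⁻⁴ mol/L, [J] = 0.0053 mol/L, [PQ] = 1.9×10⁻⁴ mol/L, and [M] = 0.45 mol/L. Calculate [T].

[T] = 0.0045 mol/L

At equilibrium, Kc = [M]²·[G]³·[PQ] / ([J]³·[T]²) = 0.0068.
(0.45)²·(8.1×10⁻⁴)³·(1.9×10⁻⁴) / ((0.0053)³·([T])²) = 0.0068
[T]² = 2.02×10⁻⁵ ⇒ [T] = 0.0045 mol/L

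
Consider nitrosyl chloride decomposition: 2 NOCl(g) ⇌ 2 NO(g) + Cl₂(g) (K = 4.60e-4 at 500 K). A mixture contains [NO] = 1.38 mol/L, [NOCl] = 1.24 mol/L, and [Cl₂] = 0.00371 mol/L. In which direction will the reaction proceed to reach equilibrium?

in the reverse direction

Q = [NO]²·[Cl₂] / [NOCl]² = (1.38)²·(0.00371) / (1.24)² = 0.00460
Q = 0.00460 > K = 4.60e-4, so the reverse reaction proceeds.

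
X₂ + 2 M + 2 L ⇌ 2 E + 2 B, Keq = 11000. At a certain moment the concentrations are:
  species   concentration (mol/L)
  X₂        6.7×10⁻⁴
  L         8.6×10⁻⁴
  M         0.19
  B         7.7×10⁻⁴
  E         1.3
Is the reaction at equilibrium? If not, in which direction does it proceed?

Q = [E]²·[B]² / ([X₂]·[M]²·[L]²) = (1.3)²·(7.7×10⁻⁴)² / ((6.7×10⁻⁴)·(0.19)²·(8.6×10⁻⁴)²) = 56000
Q = 56000 > Keq = 11000, so the reverse reaction proceeds.

toward reactants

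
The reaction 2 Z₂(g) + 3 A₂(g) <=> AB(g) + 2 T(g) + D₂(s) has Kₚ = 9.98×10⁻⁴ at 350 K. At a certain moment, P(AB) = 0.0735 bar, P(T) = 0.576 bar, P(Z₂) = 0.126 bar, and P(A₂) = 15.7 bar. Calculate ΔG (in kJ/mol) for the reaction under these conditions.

ΔG = -2.68 kJ/mol

(D₂ is a pure solid — omitted from Qₚ.)
Qₚ = P(AB)·P(T)² / (P(Z₂)²·P(A₂)³) = (0.0735)·(0.576)² / ((0.126)²·(15.7)³) = 3.97×10⁻⁴
ΔG = RT ln(Qₚ/Kₚ) = (8.314 J mol⁻¹ K⁻¹)(350 K) × ln(3.97×10⁻⁴/9.98×10⁻⁴)
   = (2.910 kJ/mol)(-0.9218) = -2.68 kJ/mol
ΔG < 0, so the forward reaction is spontaneous (proceeds forward).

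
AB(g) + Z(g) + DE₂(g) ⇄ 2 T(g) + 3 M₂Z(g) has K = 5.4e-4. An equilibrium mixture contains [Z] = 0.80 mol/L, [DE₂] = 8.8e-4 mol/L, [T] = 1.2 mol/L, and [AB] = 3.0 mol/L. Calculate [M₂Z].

At equilibrium, K = [T]²·[M₂Z]³ / ([AB]·[Z]·[DE₂]) = 5.4e-4.
(1.2)²·([M₂Z])³ / ((3.0)·(0.80)·(8.8e-4)) = 5.4e-4
[M₂Z]³ = 7.92e-7 ⇒ [M₂Z] = 0.0093 mol/L

[M₂Z] = 0.0093 mol/L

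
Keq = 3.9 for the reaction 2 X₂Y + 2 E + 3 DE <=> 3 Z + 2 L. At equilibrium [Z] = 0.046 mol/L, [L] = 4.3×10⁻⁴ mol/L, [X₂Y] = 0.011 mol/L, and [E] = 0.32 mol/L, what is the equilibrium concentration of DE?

At equilibrium, Keq = [Z]³·[L]² / ([X₂Y]²·[E]²·[DE]³) = 3.9.
(0.046)³·(4.3×10⁻⁴)² / ((0.011)²·(0.32)²·([DE])³) = 3.9
[DE]³ = 3.72×10⁻⁷ ⇒ [DE] = 0.0072 mol/L

[DE] = 0.0072 mol/L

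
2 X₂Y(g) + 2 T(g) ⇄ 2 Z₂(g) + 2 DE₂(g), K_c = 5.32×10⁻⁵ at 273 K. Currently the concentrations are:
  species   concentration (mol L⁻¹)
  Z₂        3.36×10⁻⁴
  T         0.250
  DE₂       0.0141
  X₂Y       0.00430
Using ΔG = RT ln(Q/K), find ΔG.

Q_c = [Z₂]²·[DE₂]² / ([X₂Y]²·[T]²) = (3.36×10⁻⁴)²·(0.0141)² / ((0.00430)²·(0.250)²) = 1.94×10⁻⁵
ΔG = RT ln(Q_c/K_c) = (8.314 J mol⁻¹ K⁻¹)(273 K) × ln(1.94×10⁻⁵/5.32×10⁻⁵)
   = (2.270 kJ/mol)(-1.009) = -2.29 kJ/mol
ΔG < 0, so the forward reaction is spontaneous (proceeds forward).

ΔG = -2.29 kJ/mol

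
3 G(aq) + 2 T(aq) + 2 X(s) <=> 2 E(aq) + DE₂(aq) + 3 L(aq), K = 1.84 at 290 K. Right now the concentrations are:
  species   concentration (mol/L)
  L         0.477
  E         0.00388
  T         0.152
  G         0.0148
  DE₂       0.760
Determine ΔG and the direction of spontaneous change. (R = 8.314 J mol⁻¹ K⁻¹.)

ΔG = 5.30 kJ/mol; the forward reaction is non-spontaneous

(X is a pure solid — omitted from Q.)
Q = [E]²·[DE₂]·[L]³ / ([G]³·[T]²) = (0.00388)²·(0.760)·(0.477)³ / ((0.0148)³·(0.152)²) = 16.6
ΔG = RT ln(Q/K) = (8.314 J mol⁻¹ K⁻¹)(290 K) × ln(16.6/1.84)
   = (2.411 kJ/mol)(2.200) = 5.30 kJ/mol
ΔG > 0, so the forward reaction is non-spontaneous (proceeds in reverse).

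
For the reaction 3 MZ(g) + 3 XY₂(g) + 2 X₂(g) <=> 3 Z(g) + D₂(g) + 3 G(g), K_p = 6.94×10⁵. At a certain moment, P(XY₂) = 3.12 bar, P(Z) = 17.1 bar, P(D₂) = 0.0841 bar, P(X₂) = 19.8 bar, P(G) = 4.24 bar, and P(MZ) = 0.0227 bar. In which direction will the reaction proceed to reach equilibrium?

toward products

Q_p = P(Z)³·P(D₂)·P(G)³ / (P(MZ)³·P(XY₂)³·P(X₂)²) = (17.1)³·(0.0841)·(4.24)³ / ((0.0227)³·(3.12)³·(19.8)²) = 2.30×10⁵
Q_p = 2.30×10⁵ < K_p = 6.94×10⁵, so the forward reaction proceeds.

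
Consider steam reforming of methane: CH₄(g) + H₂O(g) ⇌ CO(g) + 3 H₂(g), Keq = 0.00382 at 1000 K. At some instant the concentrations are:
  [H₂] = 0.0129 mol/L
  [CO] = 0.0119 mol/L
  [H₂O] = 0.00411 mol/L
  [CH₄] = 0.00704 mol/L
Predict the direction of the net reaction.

Q = [CO]·[H₂]³ / ([CH₄]·[H₂O]) = (0.0119)·(0.0129)³ / ((0.00704)·(0.00411)) = 8.83×10⁻⁴
Q = 8.83×10⁻⁴ < Keq = 0.00382, so the forward reaction proceeds.

to the right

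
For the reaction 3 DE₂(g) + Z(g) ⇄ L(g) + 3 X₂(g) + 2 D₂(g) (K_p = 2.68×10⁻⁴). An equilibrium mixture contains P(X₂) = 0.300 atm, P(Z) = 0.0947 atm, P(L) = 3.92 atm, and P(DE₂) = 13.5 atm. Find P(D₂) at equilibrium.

P(D₂) = 0.768 atm

At equilibrium, K_p = P(L)·P(X₂)³·P(D₂)² / (P(DE₂)³·P(Z)) = 2.68×10⁻⁴.
(3.92)·(0.300)³·(P(D₂))² / ((13.5)³·(0.0947)) = 2.68×10⁻⁴
P(D₂)² = 0.590 ⇒ P(D₂) = 0.768 atm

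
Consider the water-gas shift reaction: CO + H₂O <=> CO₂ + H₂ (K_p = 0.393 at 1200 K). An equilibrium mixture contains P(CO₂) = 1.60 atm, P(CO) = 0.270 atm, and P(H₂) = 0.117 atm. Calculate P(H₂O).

P(H₂O) = 1.76 atm

At equilibrium, K_p = P(CO₂)·P(H₂) / (P(CO)·P(H₂O)) = 0.393.
(1.60)·(0.117) / ((0.270)·(P(H₂O))) = 0.393
P(H₂O) = 1.76 atm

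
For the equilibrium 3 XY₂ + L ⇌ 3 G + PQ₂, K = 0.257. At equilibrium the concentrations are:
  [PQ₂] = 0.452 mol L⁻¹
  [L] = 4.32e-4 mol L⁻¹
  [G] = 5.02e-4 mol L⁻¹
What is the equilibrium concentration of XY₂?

[XY₂] = 0.00802 mol L⁻¹

At equilibrium, K = [G]³·[PQ₂] / ([XY₂]³·[L]) = 0.257.
(5.02e-4)³·(0.452) / (([XY₂])³·(4.32e-4)) = 0.257
[XY₂]³ = 5.15e-7 ⇒ [XY₂] = 0.00802 mol L⁻¹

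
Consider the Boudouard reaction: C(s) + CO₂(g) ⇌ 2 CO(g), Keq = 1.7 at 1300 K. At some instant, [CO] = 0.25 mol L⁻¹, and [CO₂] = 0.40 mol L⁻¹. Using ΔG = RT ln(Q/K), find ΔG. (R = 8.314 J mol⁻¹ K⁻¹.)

(C is a pure solid — omitted from Q.)
Q = [CO]² / [CO₂] = (0.25)² / (0.40) = 0.156
ΔG = RT ln(Q/Keq) = (8.314 J mol⁻¹ K⁻¹)(1300 K) × ln(0.156/1.7)
   = (10.81 kJ/mol)(-2.389) = -25.8 kJ/mol
ΔG < 0, so the forward reaction is spontaneous (proceeds forward).

ΔG = -25.8 kJ/mol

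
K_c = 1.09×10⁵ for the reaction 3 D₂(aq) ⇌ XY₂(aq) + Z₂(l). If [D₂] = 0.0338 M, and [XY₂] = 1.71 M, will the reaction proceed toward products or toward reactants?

(Z₂ is a pure liquid — omitted from Q_c.)
Q_c = [XY₂] / [D₂]³ = (1.71) / (0.0338)³ = 44300
Q_c = 44300 < K_c = 1.09×10⁵, so the forward reaction proceeds.

toward products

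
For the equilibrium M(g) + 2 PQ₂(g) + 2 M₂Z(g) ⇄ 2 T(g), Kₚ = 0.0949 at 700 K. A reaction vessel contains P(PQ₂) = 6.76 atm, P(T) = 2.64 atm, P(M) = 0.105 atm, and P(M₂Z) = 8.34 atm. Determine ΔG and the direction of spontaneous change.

Qₚ = P(T)² / (P(M)·P(PQ₂)²·P(M₂Z)²) = (2.64)² / ((0.105)·(6.76)²·(8.34)²) = 0.0209
ΔG = RT ln(Qₚ/Kₚ) = (8.314 J mol⁻¹ K⁻¹)(700 K) × ln(0.0209/0.0949)
   = (5.820 kJ/mol)(-1.513) = -8.81 kJ/mol
ΔG < 0, so the forward reaction is spontaneous (proceeds forward).

ΔG = -8.81 kJ/mol; the forward reaction is spontaneous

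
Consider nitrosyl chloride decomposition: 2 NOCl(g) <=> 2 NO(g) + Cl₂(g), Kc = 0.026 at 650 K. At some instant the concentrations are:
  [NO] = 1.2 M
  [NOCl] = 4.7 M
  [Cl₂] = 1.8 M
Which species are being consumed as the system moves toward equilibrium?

Qc = [NO]²·[Cl₂] / [NOCl]² = (1.2)²·(1.8) / (4.7)² = 0.12
Qc = 0.12 > Kc = 0.026: net reverse reaction.

NO, Cl₂ (products)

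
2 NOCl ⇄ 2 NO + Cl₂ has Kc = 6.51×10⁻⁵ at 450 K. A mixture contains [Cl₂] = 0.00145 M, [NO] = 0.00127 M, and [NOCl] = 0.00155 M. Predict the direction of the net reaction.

to the left

Qc = [NO]²·[Cl₂] / [NOCl]² = (0.00127)²·(0.00145) / (0.00155)² = 9.73×10⁻⁴
Qc = 9.73×10⁻⁴ > Kc = 6.51×10⁻⁵, so the reverse reaction proceeds.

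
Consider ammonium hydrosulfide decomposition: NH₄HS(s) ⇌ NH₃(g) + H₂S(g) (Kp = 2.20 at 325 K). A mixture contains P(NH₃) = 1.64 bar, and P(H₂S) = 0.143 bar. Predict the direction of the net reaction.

(NH₄HS is a pure solid — omitted from Qp.)
Qp = P(NH₃)·P(H₂S) = (1.64)·(0.143) = 0.235
Qp = 0.235 < Kp = 2.20, so the forward reaction proceeds.

to the right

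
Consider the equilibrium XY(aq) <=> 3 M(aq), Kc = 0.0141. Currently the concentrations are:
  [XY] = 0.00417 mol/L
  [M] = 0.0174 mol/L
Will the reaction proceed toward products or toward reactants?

Qc = [M]³ / [XY] = (0.0174)³ / (0.00417) = 0.00126
Qc = 0.00126 < Kc = 0.0141, so the forward reaction proceeds.

to the right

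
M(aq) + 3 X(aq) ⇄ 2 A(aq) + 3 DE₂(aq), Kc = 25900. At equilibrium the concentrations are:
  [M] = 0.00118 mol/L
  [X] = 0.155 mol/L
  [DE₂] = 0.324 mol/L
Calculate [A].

At equilibrium, Kc = [A]²·[DE₂]³ / ([M]·[X]³) = 25900.
([A])²·(0.324)³ / ((0.00118)·(0.155)³) = 25900
[A]² = 3.35 ⇒ [A] = 1.83 mol/L

[A] = 1.83 mol/L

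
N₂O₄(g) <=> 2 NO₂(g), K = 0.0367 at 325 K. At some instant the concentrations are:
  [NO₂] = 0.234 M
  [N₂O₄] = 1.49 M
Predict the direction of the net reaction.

no net change (already at equilibrium)

Q = [NO₂]² / [N₂O₄] = (0.234)² / (1.49) = 0.0367
Q = 0.0367 = K, so the system is already at equilibrium.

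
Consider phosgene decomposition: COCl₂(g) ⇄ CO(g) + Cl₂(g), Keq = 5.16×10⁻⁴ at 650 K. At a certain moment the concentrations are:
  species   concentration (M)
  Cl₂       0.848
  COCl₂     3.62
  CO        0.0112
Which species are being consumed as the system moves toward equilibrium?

Q = [CO]·[Cl₂] / [COCl₂] = (0.0112)·(0.848) / (3.62) = 0.00262
Q = 0.00262 > Keq = 5.16×10⁻⁴: net reverse reaction.

CO, Cl₂ (products)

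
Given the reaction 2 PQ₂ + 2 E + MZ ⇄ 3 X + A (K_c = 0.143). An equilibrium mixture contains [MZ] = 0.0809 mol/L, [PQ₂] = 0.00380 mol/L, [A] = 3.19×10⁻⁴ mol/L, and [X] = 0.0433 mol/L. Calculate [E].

[E] = 0.394 mol/L

At equilibrium, K_c = [X]³·[A] / ([PQ₂]²·[E]²·[MZ]) = 0.143.
(0.0433)³·(3.19×10⁻⁴) / ((0.00380)²·([E])²·(0.0809)) = 0.143
[E]² = 0.155 ⇒ [E] = 0.394 mol/L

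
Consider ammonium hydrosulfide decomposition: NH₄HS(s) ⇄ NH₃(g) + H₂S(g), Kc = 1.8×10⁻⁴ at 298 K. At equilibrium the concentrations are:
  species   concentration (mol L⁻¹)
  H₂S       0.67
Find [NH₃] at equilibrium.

[NH₃] = 2.7×10⁻⁴ mol L⁻¹

(NH₄HS is a pure solid — omitted from Kc.)
At equilibrium, Kc = [NH₃]·[H₂S] = 1.8×10⁻⁴.
([NH₃])·(0.67) = 1.8×10⁻⁴
[NH₃] = 2.69×10⁻⁴ = 2.7×10⁻⁴ mol L⁻¹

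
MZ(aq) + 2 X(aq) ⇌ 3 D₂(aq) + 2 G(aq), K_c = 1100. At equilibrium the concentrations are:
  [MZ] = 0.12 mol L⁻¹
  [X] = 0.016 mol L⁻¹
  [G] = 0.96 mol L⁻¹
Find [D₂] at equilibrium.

At equilibrium, K_c = [D₂]³·[G]² / ([MZ]·[X]²) = 1100.
([D₂])³·(0.96)² / ((0.12)·(0.016)²) = 1100
[D₂]³ = 0.0367 ⇒ [D₂] = 0.33 mol L⁻¹

[D₂] = 0.33 mol L⁻¹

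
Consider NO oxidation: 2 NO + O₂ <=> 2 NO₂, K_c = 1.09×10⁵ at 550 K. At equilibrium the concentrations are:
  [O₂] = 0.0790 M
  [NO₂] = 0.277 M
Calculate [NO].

At equilibrium, K_c = [NO₂]² / ([NO]²·[O₂]) = 1.09×10⁵.
(0.277)² / (([NO])²·(0.0790)) = 1.09×10⁵
[NO]² = 8.91×10⁻⁶ ⇒ [NO] = 0.00299 M

[NO] = 0.00299 M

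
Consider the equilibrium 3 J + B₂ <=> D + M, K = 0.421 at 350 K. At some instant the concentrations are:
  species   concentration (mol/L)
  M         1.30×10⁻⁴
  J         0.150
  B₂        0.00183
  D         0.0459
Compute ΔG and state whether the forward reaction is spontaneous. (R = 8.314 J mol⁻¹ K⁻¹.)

ΔG = 2.42 kJ/mol; the forward reaction is non-spontaneous

Q = [D]·[M] / ([J]³·[B₂]) = (0.0459)·(1.30×10⁻⁴) / ((0.150)³·(0.00183)) = 0.966
ΔG = RT ln(Q/K) = (8.314 J mol⁻¹ K⁻¹)(350 K) × ln(0.966/0.421)
   = (2.910 kJ/mol)(0.8305) = 2.42 kJ/mol
ΔG > 0, so the forward reaction is non-spontaneous (proceeds in reverse).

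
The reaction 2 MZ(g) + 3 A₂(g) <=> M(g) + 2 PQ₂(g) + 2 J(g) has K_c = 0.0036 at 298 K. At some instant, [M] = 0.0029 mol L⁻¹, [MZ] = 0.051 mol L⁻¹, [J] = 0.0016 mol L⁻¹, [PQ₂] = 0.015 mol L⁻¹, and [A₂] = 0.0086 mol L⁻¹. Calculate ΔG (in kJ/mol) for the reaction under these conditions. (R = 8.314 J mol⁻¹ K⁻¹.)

ΔG = -3.15 kJ/mol

Q_c = [M]·[PQ₂]²·[J]² / ([MZ]²·[A₂]³) = (0.0029)·(0.015)²·(0.0016)² / ((0.051)²·(0.0086)³) = 0.00101
ΔG = RT ln(Q_c/K_c) = (8.314 J mol⁻¹ K⁻¹)(298 K) × ln(0.00101/0.0036)
   = (2.478 kJ/mol)(-1.271) = -3.15 kJ/mol
ΔG < 0, so the forward reaction is spontaneous (proceeds forward).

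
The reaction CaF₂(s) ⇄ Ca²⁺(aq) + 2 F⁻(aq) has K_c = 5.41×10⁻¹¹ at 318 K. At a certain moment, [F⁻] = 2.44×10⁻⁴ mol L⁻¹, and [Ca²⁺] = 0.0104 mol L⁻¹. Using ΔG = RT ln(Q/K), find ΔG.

ΔG = 6.44 kJ/mol

(CaF₂ is a pure solid — omitted from Q_c.)
Q_c = [Ca²⁺]·[F⁻]² = (0.0104)·(2.44×10⁻⁴)² = 6.19×10⁻¹⁰
ΔG = RT ln(Q_c/K_c) = (8.314 J mol⁻¹ K⁻¹)(318 K) × ln(6.19×10⁻¹⁰/5.41×10⁻¹¹)
   = (2.644 kJ/mol)(2.437) = 6.44 kJ/mol
ΔG > 0, so the forward reaction is non-spontaneous (proceeds in reverse).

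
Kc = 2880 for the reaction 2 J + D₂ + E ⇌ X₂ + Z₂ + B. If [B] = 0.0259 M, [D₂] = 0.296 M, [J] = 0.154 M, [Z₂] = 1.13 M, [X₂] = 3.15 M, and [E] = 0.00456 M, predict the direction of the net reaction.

Qc = [X₂]·[Z₂]·[B] / ([J]²·[D₂]·[E]) = (3.15)·(1.13)·(0.0259) / ((0.154)²·(0.296)·(0.00456)) = 2880
Qc = 2880 = Kc, so the system is already at equilibrium.

at equilibrium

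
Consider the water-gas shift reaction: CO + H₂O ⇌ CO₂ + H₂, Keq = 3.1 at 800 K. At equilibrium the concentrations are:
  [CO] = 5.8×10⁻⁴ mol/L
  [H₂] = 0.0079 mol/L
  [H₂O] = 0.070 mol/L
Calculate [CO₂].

[CO₂] = 0.016 mol/L

At equilibrium, Keq = [CO₂]·[H₂] / ([CO]·[H₂O]) = 3.1.
([CO₂])·(0.0079) / ((5.8×10⁻⁴)·(0.070)) = 3.1
[CO₂] = 0.0159 = 0.016 mol/L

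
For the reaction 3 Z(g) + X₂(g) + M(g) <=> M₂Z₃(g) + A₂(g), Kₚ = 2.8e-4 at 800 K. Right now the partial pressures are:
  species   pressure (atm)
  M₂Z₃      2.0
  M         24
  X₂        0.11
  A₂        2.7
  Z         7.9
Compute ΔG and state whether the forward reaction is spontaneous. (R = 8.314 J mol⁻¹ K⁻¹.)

ΔG = 17.9 kJ/mol; the forward reaction is non-spontaneous

Qₚ = P(M₂Z₃)·P(A₂) / (P(Z)³·P(X₂)·P(M)) = (2.0)·(2.7) / ((7.9)³·(0.11)·(24)) = 0.00415
ΔG = RT ln(Qₚ/Kₚ) = (8.314 J mol⁻¹ K⁻¹)(800 K) × ln(0.00415/2.8e-4)
   = (6.651 kJ/mol)(2.696) = 17.9 kJ/mol
ΔG > 0, so the forward reaction is non-spontaneous (proceeds in reverse).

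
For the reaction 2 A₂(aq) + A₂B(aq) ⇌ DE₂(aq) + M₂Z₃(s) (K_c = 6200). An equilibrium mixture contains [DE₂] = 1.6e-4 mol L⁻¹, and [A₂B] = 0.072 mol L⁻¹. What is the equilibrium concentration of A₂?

[A₂] = 6.0e-4 mol L⁻¹

(M₂Z₃ is a pure solid — omitted from K_c.)
At equilibrium, K_c = [DE₂] / ([A₂]²·[A₂B]) = 6200.
(1.6e-4) / (([A₂])²·(0.072)) = 6200
[A₂]² = 3.58e-7 ⇒ [A₂] = 6.0e-4 mol L⁻¹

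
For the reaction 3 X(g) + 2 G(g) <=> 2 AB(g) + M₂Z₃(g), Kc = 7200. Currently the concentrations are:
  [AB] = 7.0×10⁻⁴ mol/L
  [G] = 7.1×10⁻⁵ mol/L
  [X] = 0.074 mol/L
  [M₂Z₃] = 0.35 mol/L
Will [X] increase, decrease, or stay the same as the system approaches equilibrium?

increase

Qc = [AB]²·[M₂Z₃] / ([X]³·[G]²) = (7.0×10⁻⁴)²·(0.35) / ((0.074)³·(7.1×10⁻⁵)²) = 84000
Qc = 84000 > Kc = 7200: net reverse reaction.
X is a reactant, so it increases.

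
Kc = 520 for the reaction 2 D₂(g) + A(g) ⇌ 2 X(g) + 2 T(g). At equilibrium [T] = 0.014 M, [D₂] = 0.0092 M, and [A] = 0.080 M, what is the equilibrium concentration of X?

At equilibrium, Kc = [X]²·[T]² / ([D₂]²·[A]) = 520.
([X])²·(0.014)² / ((0.0092)²·(0.080)) = 520
[X]² = 18.0 ⇒ [X] = 4.2 M

[X] = 4.2 M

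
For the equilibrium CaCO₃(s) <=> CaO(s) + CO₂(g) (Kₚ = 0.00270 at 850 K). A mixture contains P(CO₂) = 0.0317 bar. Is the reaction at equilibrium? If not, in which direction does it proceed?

in the reverse direction

(CaCO₃, CaO are pure solids — omitted from Qₚ.)
Qₚ = P(CO₂) = 0.0317
Qₚ = 0.0317 > Kₚ = 0.00270, so the reverse reaction proceeds.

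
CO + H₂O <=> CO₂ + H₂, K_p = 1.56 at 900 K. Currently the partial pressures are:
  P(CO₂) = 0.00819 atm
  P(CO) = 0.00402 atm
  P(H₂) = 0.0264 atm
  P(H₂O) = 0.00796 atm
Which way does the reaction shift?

toward reactants

Q_p = P(CO₂)·P(H₂) / (P(CO)·P(H₂O)) = (0.00819)·(0.0264) / ((0.00402)·(0.00796)) = 6.76
Q_p = 6.76 > K_p = 1.56, so the reverse reaction proceeds.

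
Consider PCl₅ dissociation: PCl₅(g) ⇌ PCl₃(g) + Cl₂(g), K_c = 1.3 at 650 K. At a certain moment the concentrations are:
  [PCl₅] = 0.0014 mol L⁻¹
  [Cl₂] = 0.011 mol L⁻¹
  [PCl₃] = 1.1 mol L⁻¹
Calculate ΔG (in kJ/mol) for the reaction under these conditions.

Q_c = [PCl₃]·[Cl₂] / [PCl₅] = (1.1)·(0.011) / (0.0014) = 8.64
ΔG = RT ln(Q_c/K_c) = (8.314 J mol⁻¹ K⁻¹)(650 K) × ln(8.64/1.3)
   = (5.404 kJ/mol)(1.894) = 10.2 kJ/mol
ΔG > 0, so the forward reaction is non-spontaneous (proceeds in reverse).

ΔG = 10.2 kJ/mol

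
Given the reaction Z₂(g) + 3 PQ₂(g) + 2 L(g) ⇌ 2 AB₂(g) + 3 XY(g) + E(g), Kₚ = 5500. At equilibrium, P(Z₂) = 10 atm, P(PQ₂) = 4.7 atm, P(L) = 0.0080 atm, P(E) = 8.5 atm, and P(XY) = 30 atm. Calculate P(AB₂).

At equilibrium, Kₚ = P(AB₂)²·P(XY)³·P(E) / (P(Z₂)·P(PQ₂)³·P(L)²) = 5500.
(P(AB₂))²·(30)³·(8.5) / ((10)·(4.7)³·(0.0080)²) = 5500
P(AB₂)² = 0.00159 ⇒ P(AB₂) = 0.040 atm

P(AB₂) = 0.040 atm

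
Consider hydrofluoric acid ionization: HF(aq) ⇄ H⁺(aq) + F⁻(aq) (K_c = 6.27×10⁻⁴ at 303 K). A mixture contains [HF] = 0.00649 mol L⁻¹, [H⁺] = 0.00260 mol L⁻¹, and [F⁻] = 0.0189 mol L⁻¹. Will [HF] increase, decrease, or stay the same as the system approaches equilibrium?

Q_c = [H⁺]·[F⁻] / [HF] = (0.00260)·(0.0189) / (0.00649) = 0.00757
Q_c = 0.00757 > K_c = 6.27×10⁻⁴: net reverse reaction.
HF is a reactant, so it increases.

increase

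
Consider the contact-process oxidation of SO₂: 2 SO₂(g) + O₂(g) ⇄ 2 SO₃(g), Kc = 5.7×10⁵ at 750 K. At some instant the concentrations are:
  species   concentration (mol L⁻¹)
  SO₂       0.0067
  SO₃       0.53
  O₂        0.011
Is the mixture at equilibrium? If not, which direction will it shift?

Qc = [SO₃]² / ([SO₂]²·[O₂]) = (0.53)² / ((0.0067)²·(0.011)) = 5.7×10⁵
Qc = 5.7×10⁵ = Kc; the system is at equilibrium.

yes, at equilibrium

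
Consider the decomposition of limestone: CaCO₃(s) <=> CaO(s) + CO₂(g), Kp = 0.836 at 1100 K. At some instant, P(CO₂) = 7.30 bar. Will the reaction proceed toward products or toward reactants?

in the reverse direction

(CaCO₃, CaO are pure solids — omitted from Qp.)
Qp = P(CO₂) = 7.30
Qp = 7.30 > Kp = 0.836, so the reverse reaction proceeds.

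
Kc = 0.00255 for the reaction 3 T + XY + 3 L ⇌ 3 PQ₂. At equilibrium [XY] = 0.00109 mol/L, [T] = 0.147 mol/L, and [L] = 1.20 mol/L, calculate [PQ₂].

[PQ₂] = 0.00248 mol/L

At equilibrium, Kc = [PQ₂]³ / ([T]³·[XY]·[L]³) = 0.00255.
([PQ₂])³ / ((0.147)³·(0.00109)·(1.20)³) = 0.00255
[PQ₂]³ = 1.53×10⁻⁸ ⇒ [PQ₂] = 0.00248 mol/L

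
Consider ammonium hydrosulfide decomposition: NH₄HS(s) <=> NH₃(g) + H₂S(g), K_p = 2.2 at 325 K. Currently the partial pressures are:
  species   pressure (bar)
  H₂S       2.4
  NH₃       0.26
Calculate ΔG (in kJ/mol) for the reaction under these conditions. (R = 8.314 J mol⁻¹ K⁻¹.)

ΔG = -3.40 kJ/mol

(NH₄HS is a pure solid — omitted from Q_p.)
Q_p = P(NH₃)·P(H₂S) = (0.26)·(2.4) = 0.624
ΔG = RT ln(Q_p/K_p) = (8.314 J mol⁻¹ K⁻¹)(325 K) × ln(0.624/2.2)
   = (2.702 kJ/mol)(-1.260) = -3.40 kJ/mol
ΔG < 0, so the forward reaction is spontaneous (proceeds forward).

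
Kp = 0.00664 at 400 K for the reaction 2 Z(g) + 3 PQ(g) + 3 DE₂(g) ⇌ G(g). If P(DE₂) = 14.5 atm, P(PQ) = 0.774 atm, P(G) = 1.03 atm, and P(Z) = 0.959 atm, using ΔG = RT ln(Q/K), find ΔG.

ΔG = -7.07 kJ/mol

Qp = P(G) / (P(Z)²·P(PQ)³·P(DE₂)³) = (1.03) / ((0.959)²·(0.774)³·(14.5)³) = 7.92e-4
ΔG = RT ln(Qp/Kp) = (8.314 J mol⁻¹ K⁻¹)(400 K) × ln(7.92e-4/0.00664)
   = (3.326 kJ/mol)(-2.126) = -7.07 kJ/mol
ΔG < 0, so the forward reaction is spontaneous (proceeds forward).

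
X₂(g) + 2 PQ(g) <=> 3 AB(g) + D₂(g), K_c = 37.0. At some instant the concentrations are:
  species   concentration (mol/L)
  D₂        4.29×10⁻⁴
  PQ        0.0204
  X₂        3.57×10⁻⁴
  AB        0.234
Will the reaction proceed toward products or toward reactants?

at equilibrium

Q_c = [AB]³·[D₂] / ([X₂]·[PQ]²) = (0.234)³·(4.29×10⁻⁴) / ((3.57×10⁻⁴)·(0.0204)²) = 37.0
Q_c = 37.0 = K_c, so the system is already at equilibrium.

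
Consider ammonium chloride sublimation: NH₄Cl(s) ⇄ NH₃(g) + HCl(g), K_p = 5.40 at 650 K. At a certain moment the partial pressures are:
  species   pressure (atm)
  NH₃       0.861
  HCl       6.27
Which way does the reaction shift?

(NH₄Cl is a pure solid — omitted from Q_p.)
Q_p = P(NH₃)·P(HCl) = (0.861)·(6.27) = 5.40
Q_p = 5.40 = K_p, so the system is already at equilibrium.

no net change (already at equilibrium)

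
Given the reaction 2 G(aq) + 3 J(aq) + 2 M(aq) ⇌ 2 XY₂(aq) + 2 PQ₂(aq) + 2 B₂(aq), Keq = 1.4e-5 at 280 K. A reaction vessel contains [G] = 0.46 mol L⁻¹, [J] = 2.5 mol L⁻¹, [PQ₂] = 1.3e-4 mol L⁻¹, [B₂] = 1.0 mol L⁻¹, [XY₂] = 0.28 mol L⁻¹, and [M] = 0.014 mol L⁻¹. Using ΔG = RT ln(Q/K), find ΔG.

ΔG = -4.48 kJ/mol

Q = [XY₂]²·[PQ₂]²·[B₂]² / ([G]²·[J]³·[M]²) = (0.28)²·(1.3e-4)²·(1.0)² / ((0.46)²·(2.5)³·(0.014)²) = 2.04e-6
ΔG = RT ln(Q/Keq) = (8.314 J mol⁻¹ K⁻¹)(280 K) × ln(2.04e-6/1.4e-5)
   = (2.328 kJ/mol)(-1.926) = -4.48 kJ/mol
ΔG < 0, so the forward reaction is spontaneous (proceeds forward).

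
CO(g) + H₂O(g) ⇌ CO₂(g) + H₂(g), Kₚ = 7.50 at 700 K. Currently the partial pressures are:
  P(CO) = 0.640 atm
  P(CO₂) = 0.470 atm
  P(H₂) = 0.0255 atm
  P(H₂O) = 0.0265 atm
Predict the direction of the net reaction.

Qₚ = P(CO₂)·P(H₂) / (P(CO)·P(H₂O)) = (0.470)·(0.0255) / ((0.640)·(0.0265)) = 0.707
Qₚ = 0.707 < Kₚ = 7.50, so the forward reaction proceeds.

toward products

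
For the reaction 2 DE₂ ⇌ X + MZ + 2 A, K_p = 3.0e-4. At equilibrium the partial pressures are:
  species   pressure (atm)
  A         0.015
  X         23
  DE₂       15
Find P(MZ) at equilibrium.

At equilibrium, K_p = P(X)·P(MZ)·P(A)² / P(DE₂)² = 3.0e-4.
(23)·(P(MZ))·(0.015)² / (15)² = 3.0e-4
P(MZ) = 13.0 = 13 atm

P(MZ) = 13 atm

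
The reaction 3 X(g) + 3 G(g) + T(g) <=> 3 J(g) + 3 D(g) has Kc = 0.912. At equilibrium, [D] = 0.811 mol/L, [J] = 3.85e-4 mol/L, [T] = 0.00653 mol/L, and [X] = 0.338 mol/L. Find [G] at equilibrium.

At equilibrium, Kc = [J]³·[D]³ / ([X]³·[G]³·[T]) = 0.912.
(3.85e-4)³·(0.811)³ / ((0.338)³·([G])³·(0.00653)) = 0.912
[G]³ = 1.32e-7 ⇒ [G] = 0.00510 mol/L

[G] = 0.00510 mol/L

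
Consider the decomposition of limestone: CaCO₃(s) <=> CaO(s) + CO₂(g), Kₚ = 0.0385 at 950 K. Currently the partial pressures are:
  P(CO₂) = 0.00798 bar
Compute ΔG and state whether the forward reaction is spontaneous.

ΔG = -12.4 kJ/mol; the forward reaction is spontaneous

(CaCO₃, CaO are pure solids — omitted from Qₚ.)
Qₚ = P(CO₂) = 0.00798
ΔG = RT ln(Qₚ/Kₚ) = (8.314 J mol⁻¹ K⁻¹)(950 K) × ln(0.00798/0.0385)
   = (7.898 kJ/mol)(-1.574) = -12.4 kJ/mol
ΔG < 0, so the forward reaction is spontaneous (proceeds forward).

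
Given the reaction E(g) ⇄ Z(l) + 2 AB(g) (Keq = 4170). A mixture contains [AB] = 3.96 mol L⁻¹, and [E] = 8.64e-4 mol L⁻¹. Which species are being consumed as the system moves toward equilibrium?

(Z is a pure liquid — omitted from Q.)
Q = [AB]² / [E] = (3.96)² / (8.64e-4) = 18100
Q = 18100 > Keq = 4170: net reverse reaction.

Z, AB (products)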